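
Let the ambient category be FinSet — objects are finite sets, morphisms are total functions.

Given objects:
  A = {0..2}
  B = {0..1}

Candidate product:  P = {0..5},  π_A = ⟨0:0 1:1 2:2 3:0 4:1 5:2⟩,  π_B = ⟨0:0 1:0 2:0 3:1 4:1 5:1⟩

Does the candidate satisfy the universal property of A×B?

|A|·|B| = 3·2 = 6;  |P| = 6
Check the pairing map k ↦ (π_A(k), π_B(k)):
  0 : (0,0)
  1 : (1,0)
  2 : (2,0)
  3 : (0,1)
  4 : (1,1)
  5 : (2,1)
distinct pairs in image: 6 / 6 needed
  → bijection onto A×B; projections well-typed.

Answer: VALID PRODUCT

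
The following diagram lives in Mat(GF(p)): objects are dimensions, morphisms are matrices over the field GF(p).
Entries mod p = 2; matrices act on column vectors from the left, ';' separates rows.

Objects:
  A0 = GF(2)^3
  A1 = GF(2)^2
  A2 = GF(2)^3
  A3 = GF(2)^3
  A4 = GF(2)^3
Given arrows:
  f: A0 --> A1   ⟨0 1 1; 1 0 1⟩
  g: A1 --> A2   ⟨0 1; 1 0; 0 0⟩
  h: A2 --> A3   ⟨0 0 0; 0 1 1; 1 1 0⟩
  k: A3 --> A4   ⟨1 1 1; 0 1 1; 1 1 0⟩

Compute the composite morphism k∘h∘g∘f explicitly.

  e0=[1,0,0] f-->[0,1] g-->[1,0,0] h-->[0,0,1] k-->[1,1,0]
  e1=[0,1,0] f-->[1,0] g-->[0,1,0] h-->[0,1,1] k-->[0,0,1]
  e2=[0,0,1] f-->[1,1] g-->[1,1,0] h-->[0,1,0] k-->[1,1,1]
⟦path⟧: ⟨1 0 1; 1 0 1; 0 1 1⟩

Answer: ⟨1 0 1; 1 0 1; 0 1 1⟩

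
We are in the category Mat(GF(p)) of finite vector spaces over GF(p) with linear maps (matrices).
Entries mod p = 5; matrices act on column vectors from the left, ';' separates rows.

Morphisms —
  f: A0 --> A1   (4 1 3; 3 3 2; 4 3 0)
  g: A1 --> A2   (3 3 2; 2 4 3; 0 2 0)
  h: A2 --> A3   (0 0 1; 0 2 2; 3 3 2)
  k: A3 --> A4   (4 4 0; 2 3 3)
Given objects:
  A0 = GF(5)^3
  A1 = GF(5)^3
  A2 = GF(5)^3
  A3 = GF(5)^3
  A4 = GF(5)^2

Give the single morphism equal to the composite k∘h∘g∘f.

Answer: (3 1 0; 0 1 1)

Trace:
  e0=⟨1,0,0⟩ f-->⟨4,3,4⟩ g-->⟨4,2,1⟩ h-->⟨1,1,0⟩ k-->⟨3,0⟩
  e1=⟨0,1,0⟩ f-->⟨1,3,3⟩ g-->⟨3,3,1⟩ h-->⟨1,3,0⟩ k-->⟨1,1⟩
  e2=⟨0,0,1⟩ f-->⟨3,2,0⟩ g-->⟨0,4,4⟩ h-->⟨4,1,0⟩ k-->⟨0,1⟩
result: (3 1 0; 0 1 1)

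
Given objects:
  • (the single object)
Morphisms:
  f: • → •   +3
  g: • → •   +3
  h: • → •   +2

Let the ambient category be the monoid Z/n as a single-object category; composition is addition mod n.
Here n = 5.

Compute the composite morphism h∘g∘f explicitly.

  0 +3≡3 +3≡1 +2≡3  (mod 5)
result: +3

Answer: +3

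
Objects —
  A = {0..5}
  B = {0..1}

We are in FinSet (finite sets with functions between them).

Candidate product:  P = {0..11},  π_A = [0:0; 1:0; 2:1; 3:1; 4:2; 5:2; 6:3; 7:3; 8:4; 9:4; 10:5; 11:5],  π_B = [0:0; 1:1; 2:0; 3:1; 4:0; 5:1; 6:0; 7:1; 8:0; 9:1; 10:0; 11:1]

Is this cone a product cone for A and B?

Answer: VALID PRODUCT

Derivation:
|A|·|B| = 6·2 = 12;  |P| = 12
Check the pairing map k ↦ (π_A(k), π_B(k)):
  0 : (0,0)
  1 : (0,1)
  2 : (1,0)
  3 : (1,1)
  4 : (2,0)
  5 : (2,1)
  6 : (3,0)
  7 : (3,1)
  8 : (4,0)
  9 : (4,1)
  10 : (5,0)
  11 : (5,1)
distinct pairs in image: 12 / 12 needed
  → bijection onto A×B; projections well-typed.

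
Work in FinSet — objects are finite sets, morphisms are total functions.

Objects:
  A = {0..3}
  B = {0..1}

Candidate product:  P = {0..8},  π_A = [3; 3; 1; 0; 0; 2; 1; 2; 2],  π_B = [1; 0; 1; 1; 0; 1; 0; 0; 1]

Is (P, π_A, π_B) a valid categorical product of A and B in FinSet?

|A|·|B| = 4·2 = 8;  |P| = 9
  → cardinalities differ; no bijection possible.

Answer: NOT A VALID PRODUCT — |P|=9 ≠ |A|·|B|=8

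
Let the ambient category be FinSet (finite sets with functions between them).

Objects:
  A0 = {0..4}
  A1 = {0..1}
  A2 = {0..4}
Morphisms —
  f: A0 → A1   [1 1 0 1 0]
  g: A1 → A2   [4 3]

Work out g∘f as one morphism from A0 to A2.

  0 f→1 g→3
  1 f→1 g→3
  2 f→0 g→4
  3 f→1 g→3
  4 f→0 g→4
result: [3 3 4 3 4]

Answer: [3 3 4 3 4]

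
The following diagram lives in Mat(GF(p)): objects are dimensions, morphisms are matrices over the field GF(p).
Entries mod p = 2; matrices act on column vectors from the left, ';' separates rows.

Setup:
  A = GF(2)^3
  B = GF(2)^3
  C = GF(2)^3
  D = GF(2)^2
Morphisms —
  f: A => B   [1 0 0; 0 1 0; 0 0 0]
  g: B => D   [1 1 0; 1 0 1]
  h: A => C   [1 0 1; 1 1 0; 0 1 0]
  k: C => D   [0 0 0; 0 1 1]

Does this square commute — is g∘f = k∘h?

Path 1 = f;g:
  e0=(1,0,0) f=>(1,0,0) g=>(1,1)
  e1=(0,1,0) f=>(0,1,0) g=>(1,0)
  e2=(0,0,1) f=>(0,0,0) g=>(0,0)
  result₁ = [1 1 0; 1 0 0]
Path 2 = h;k:
  e0=(1,0,0) h=>(1,1,0) k=>(0,1)
  e1=(0,1,0) h=>(0,1,1) k=>(0,0)
  e2=(0,0,1) h=>(1,0,0) k=>(0,0)
  result₂ = [0 0 0; 1 0 0]
Equal? NO — does not commute

Answer: DOES NOT COMMUTE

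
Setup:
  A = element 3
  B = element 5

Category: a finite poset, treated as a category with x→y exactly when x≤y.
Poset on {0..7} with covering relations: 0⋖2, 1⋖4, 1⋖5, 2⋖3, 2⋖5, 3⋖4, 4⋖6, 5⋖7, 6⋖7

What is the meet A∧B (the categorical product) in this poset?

Answer: A∧B = 2

Derivation:
{x : x<=A ∧ x<=B} = {0,2}  (A=3, B=5)
  0 <= 2
  2 <= 2
glb = 2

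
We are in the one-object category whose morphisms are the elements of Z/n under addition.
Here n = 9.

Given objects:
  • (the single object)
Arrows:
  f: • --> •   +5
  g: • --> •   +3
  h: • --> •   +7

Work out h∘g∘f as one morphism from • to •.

  0 +5≡5 +3≡8 +7≡6  (mod 9)
result: +6

Answer: +6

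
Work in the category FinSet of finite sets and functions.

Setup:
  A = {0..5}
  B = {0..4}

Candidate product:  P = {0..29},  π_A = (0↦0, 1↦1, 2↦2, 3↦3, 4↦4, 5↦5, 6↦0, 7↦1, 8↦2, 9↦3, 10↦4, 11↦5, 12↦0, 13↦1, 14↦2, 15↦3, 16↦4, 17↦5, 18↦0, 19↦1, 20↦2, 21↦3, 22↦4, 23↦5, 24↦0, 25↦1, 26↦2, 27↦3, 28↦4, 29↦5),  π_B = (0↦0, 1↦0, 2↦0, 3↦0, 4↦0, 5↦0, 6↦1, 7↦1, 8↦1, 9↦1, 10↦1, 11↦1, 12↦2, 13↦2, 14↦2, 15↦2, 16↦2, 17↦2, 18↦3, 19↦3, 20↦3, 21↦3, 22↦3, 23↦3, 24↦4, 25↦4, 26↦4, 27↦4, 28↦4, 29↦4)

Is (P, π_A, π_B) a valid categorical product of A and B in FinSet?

Answer: VALID PRODUCT

Trace:
|A|·|B| = 6·5 = 30;  |P| = 30
Check the pairing map k ↦ (π_A(k), π_B(k)):
  0 ↦ (0,0)
  1 ↦ (1,0)
  2 ↦ (2,0)
  3 ↦ (3,0)
  4 ↦ (4,0)
  5 ↦ (5,0)
  6 ↦ (0,1)
  7 ↦ (1,1)
  8 ↦ (2,1)
  9 ↦ (3,1)
  10 ↦ (4,1)
  11 ↦ (5,1)
  12 ↦ (0,2)
  13 ↦ (1,2)
  14 ↦ (2,2)
  15 ↦ (3,2)
  16 ↦ (4,2)
  17 ↦ (5,2)
  18 ↦ (0,3)
  19 ↦ (1,3)
  20 ↦ (2,3)
  21 ↦ (3,3)
  22 ↦ (4,3)
  23 ↦ (5,3)
  24 ↦ (0,4)
  25 ↦ (1,4)
  26 ↦ (2,4)
  27 ↦ (3,4)
  28 ↦ (4,4)
  29 ↦ (5,4)
distinct pairs in image: 30 / 30 needed
  → bijection onto A×B; projections well-typed.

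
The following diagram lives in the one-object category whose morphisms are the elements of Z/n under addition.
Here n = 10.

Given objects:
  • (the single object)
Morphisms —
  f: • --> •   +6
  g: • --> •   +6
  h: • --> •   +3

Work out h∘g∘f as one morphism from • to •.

Answer: +5

Work:
  0 +6≡6 +6≡2 +3≡5  (mod 10)
result: +5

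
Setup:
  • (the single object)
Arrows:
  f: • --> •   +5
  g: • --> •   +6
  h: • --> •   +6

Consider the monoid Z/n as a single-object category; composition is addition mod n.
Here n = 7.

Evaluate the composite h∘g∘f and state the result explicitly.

Answer: +3

Work:
  0 +5≡5 +6≡4 +6≡3  (mod 7)
result: +3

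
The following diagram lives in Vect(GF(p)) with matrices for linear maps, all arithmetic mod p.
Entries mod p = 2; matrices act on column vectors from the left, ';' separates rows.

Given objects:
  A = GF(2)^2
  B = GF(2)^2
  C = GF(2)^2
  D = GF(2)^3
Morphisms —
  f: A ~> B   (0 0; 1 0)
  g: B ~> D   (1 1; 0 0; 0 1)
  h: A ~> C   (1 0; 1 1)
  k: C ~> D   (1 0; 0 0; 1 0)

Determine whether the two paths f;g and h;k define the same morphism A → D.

Answer: COMMUTES

Trace:
Along f;g (path 1):
  e0=[1,0] f~>[0,1] g~>[1,0,1]
  e1=[0,1] f~>[0,0] g~>[0,0,0]
  result₁ = (1 0; 0 0; 1 0)
Along h;k (path 2):
  e0=[1,0] h~>[1,1] k~>[1,0,1]
  e1=[0,1] h~>[0,1] k~>[0,0,0]
  result₂ = (1 0; 0 0; 1 0)
Equal? same morphism ✓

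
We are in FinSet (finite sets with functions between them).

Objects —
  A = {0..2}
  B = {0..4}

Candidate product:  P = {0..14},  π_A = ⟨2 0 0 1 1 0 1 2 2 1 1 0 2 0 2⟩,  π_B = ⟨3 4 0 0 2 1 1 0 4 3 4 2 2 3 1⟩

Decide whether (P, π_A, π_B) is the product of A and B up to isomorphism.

Answer: VALID PRODUCT

Work:
|A|·|B| = 3·5 = 15;  |P| = 15
Check the pairing map k ↦ (π_A(k), π_B(k)):
  0 : (2,3)
  1 : (0,4)
  2 : (0,0)
  3 : (1,0)
  4 : (1,2)
  5 : (0,1)
  6 : (1,1)
  7 : (2,0)
  8 : (2,4)
  9 : (1,3)
  10 : (1,4)
  11 : (0,2)
  12 : (2,2)
  13 : (0,3)
  14 : (2,1)
distinct pairs in image: 15 / 15 needed
  → bijection onto A×B; projections well-typed.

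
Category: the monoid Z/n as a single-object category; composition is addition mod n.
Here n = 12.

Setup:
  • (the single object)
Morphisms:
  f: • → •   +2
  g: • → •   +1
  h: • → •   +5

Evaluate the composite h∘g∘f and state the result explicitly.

  0 +2≡2 +1≡3 +5≡8  (mod 12)
⟦path⟧: +8

Answer: +8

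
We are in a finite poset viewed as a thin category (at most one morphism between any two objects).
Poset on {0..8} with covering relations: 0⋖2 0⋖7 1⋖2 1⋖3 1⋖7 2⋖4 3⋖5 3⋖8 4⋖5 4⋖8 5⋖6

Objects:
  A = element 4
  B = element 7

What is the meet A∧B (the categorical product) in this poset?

Answer: NO MEET EXISTS

Trace:
Lower bounds of A=4 and B=7: {0,1}
  maximal lower bounds 0 and 1 are incomparable: neither 0<=1 nor 1<=0
→ no greatest lower bound exists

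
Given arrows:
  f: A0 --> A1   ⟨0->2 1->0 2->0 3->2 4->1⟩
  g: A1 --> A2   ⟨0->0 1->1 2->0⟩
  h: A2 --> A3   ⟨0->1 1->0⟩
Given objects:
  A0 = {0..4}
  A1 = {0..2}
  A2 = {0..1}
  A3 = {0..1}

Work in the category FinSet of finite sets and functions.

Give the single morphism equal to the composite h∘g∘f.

Answer: ⟨0->1 1->1 2->1 3->1 4->0⟩

Work:
  0 f-->2 g-->0 h-->1
  1 f-->0 g-->0 h-->1
  2 f-->0 g-->0 h-->1
  3 f-->2 g-->0 h-->1
  4 f-->1 g-->1 h-->0
⟦path⟧: ⟨0->1 1->1 2->1 3->1 4->0⟩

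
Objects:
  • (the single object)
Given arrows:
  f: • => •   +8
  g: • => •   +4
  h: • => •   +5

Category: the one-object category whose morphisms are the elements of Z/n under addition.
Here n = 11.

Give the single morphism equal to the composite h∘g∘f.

Answer: +6

Trace:
  0 +8≡8 +4≡1 +5≡6  (mod 11)
composite: +6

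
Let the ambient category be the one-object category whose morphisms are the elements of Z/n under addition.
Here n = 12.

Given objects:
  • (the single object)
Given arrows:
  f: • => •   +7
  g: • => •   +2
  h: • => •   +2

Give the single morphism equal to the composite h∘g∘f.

Answer: +11

Work:
  0 +7≡7 +2≡9 +2≡11  (mod 12)
result: +11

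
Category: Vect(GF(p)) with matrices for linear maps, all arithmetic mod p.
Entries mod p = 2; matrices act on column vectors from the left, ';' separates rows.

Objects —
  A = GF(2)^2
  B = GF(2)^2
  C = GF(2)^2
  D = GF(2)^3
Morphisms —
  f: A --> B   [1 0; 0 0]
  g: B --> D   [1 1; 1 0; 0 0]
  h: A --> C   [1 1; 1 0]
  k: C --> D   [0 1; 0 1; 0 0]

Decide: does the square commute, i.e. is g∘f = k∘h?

Along f;g (path 1):
  e0=[1,0] f-->[1,0] g-->[1,1,0]
  e1=[0,1] f-->[0,0] g-->[0,0,0]
  composite₁ = [1 0; 1 0; 0 0]
Along h;k (path 2):
  e0=[1,0] h-->[1,1] k-->[1,1,0]
  e1=[0,1] h-->[1,0] k-->[0,0,0]
  composite₂ = [1 0; 1 0; 0 0]
Equal? same morphism ✓

Answer: COMMUTES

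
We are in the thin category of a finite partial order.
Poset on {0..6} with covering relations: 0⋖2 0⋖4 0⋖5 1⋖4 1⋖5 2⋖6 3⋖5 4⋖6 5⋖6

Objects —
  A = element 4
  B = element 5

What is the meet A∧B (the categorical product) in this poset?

Answer: NO MEET EXISTS

Derivation:
{x : x⊑A ∧ x⊑B} = {0,1}  (A=4, B=5)
  maximal lower bounds 0 and 1 are incomparable: neither 0⊑1 nor 1⊑0
→ no greatest lower bound exists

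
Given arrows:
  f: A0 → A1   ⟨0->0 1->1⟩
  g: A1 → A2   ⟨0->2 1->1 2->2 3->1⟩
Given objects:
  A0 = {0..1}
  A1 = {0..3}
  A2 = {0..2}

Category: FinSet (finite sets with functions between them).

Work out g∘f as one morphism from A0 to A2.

  0 f→0 g→2
  1 f→1 g→1
composite: ⟨0->2 1->1⟩

Answer: ⟨0->2 1->1⟩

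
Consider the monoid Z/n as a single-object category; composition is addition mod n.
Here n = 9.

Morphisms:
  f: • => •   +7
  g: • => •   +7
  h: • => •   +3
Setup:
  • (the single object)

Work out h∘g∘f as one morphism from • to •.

  0 +7≡7 +7≡5 +3≡8  (mod 9)
result: +8

Answer: +8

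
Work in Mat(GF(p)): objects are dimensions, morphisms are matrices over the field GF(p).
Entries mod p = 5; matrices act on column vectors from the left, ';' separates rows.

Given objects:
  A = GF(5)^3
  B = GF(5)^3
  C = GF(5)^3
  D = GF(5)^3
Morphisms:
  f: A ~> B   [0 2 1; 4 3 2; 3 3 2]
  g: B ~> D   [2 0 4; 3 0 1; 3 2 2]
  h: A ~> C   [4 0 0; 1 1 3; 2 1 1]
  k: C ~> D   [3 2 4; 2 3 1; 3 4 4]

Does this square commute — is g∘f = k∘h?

Answer: COMMUTES

Derivation:
Along f;g (path 1):
  e0=(1,0,0) f~>(0,4,3) g~>(2,3,4)
  e1=(0,1,0) f~>(2,3,3) g~>(1,4,3)
  e2=(0,0,1) f~>(1,2,2) g~>(0,0,1)
  result₁ = [2 1 0; 3 4 0; 4 3 1]
Along h;k (path 2):
  e0=(1,0,0) h~>(4,1,2) k~>(2,3,4)
  e1=(0,1,0) h~>(0,1,1) k~>(1,4,3)
  e2=(0,0,1) h~>(0,3,1) k~>(0,0,1)
  result₂ = [2 1 0; 3 4 0; 4 3 1]
Equal? equal; square commutes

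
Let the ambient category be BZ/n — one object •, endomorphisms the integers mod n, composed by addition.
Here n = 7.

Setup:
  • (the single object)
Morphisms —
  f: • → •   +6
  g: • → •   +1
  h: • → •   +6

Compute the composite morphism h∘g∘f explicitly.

Answer: +6

Derivation:
  0 +6≡6 +1≡0 +6≡6  (mod 7)
⟦path⟧: +6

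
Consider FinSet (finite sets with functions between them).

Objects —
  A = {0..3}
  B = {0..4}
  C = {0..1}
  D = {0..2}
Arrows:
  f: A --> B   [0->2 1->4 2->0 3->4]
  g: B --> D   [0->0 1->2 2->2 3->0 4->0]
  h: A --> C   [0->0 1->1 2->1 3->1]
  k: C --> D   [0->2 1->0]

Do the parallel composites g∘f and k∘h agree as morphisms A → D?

Along f;g (path 1):
  0 f-->2 g-->2
  1 f-->4 g-->0
  2 f-->0 g-->0
  3 f-->4 g-->0
  result₁ = [0->2 1->0 2->0 3->0]
Along h;k (path 2):
  0 h-->0 k-->2
  1 h-->1 k-->0
  2 h-->1 k-->0
  3 h-->1 k-->0
  result₂ = [0->2 1->0 2->0 3->0]
Equal? equal; square commutes

Answer: COMMUTES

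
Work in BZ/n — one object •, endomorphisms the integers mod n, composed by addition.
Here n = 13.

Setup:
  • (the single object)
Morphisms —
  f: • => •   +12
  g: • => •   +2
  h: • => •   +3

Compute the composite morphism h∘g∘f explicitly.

  0 +12≡12 +2≡1 +3≡4  (mod 13)
result: +4

Answer: +4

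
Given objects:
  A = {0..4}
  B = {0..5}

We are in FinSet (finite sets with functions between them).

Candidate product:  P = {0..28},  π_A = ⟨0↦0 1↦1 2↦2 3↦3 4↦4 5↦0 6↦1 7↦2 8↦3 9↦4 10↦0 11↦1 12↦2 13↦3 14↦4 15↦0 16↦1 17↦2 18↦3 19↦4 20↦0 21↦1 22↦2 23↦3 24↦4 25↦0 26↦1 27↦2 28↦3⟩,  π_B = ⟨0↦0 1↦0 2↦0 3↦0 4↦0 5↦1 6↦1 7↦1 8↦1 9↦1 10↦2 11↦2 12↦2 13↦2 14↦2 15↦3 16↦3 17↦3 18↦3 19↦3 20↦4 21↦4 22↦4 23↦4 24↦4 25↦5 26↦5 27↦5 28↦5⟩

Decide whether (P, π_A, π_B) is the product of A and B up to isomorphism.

Answer: NOT A VALID PRODUCT — |P|=29 ≠ |A|·|B|=30

Derivation:
|A|·|B| = 5·6 = 30;  |P| = 29
  → cardinalities differ; no bijection possible.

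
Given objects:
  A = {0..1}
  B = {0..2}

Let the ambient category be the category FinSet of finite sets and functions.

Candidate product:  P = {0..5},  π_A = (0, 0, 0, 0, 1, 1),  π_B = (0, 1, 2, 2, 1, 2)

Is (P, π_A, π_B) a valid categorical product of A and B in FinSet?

|A|·|B| = 2·3 = 6;  |P| = 6
Check the pairing map k ↦ (π_A(k), π_B(k)):
  0 ↦ (0,0)
  1 ↦ (0,1)
  2 ↦ (0,2)
  3 ↦ (0,2)  ✗ repeats pair of k=2
  4 ↦ (1,1)
  5 ↦ (1,2)
distinct pairs in image: 5 / 6 needed
  → (0,2) hit at k=2 and k=3

Answer: NOT A VALID PRODUCT — duplicate pair at indices 2,3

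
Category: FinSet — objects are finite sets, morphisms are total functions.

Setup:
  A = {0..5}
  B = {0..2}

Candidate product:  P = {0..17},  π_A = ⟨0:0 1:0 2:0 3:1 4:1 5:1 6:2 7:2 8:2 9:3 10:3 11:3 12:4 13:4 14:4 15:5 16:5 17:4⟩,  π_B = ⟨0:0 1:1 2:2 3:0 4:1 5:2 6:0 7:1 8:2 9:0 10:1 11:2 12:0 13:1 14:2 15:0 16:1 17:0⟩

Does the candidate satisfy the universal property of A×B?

|A|·|B| = 6·3 = 18;  |P| = 18
Check the pairing map k ↦ (π_A(k), π_B(k)):
  0 : (0,0)
  1 : (0,1)
  2 : (0,2)
  3 : (1,0)
  4 : (1,1)
  5 : (1,2)
  6 : (2,0)
  7 : (2,1)
  8 : (2,2)
  9 : (3,0)
  10 : (3,1)
  11 : (3,2)
  12 : (4,0)
  13 : (4,1)
  14 : (4,2)
  15 : (5,0)
  16 : (5,1)
  17 : (4,0)  ✗ repeats pair of k=12
distinct pairs in image: 17 / 18 needed
  → (4,0) hit at k=12 and k=17

Answer: NOT A VALID PRODUCT — duplicate pair at indices 12,17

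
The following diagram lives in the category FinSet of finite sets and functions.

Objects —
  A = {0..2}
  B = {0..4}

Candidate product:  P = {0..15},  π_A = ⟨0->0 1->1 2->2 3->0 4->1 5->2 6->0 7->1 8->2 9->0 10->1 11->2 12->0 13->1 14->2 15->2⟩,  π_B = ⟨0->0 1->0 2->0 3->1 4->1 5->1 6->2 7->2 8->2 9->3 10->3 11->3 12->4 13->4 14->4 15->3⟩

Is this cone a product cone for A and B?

Answer: NOT A VALID PRODUCT — |P|=16 ≠ |A|·|B|=15

Trace:
|A|·|B| = 3·5 = 15;  |P| = 16
  → cardinalities differ; no bijection possible.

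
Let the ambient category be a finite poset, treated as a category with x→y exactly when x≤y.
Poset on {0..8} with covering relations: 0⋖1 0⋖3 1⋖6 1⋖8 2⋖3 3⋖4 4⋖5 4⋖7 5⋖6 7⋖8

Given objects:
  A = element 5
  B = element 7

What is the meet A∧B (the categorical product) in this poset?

Common predecessors of 5,7: {0,2,3,4}
  0 ⊑ 4
  2 ⊑ 4
  3 ⊑ 4
  4 ⊑ 4
glb = 4

Answer: A∧B = 4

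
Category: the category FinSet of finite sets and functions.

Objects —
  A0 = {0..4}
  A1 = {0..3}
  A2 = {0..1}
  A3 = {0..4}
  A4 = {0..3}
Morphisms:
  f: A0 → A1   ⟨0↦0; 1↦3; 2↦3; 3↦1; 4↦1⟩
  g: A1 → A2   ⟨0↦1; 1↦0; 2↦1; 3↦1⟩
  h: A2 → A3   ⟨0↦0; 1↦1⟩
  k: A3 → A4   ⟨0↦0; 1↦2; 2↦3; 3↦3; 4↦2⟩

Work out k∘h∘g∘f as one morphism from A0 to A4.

Answer: ⟨0↦2; 1↦2; 2↦2; 3↦0; 4↦0⟩

Trace:
  0 f→0 g→1 h→1 k→2
  1 f→3 g→1 h→1 k→2
  2 f→3 g→1 h→1 k→2
  3 f→1 g→0 h→0 k→0
  4 f→1 g→0 h→0 k→0
composite: ⟨0↦2; 1↦2; 2↦2; 3↦0; 4↦0⟩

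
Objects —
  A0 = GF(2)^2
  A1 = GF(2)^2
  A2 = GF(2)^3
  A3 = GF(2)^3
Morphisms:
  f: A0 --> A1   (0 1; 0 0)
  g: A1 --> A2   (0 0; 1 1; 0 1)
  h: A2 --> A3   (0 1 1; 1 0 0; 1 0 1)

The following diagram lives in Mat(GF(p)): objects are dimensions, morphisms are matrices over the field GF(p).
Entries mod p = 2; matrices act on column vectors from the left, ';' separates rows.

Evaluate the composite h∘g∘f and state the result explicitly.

  e0=[1,0] f-->[0,0] g-->[0,0,0] h-->[0,0,0]
  e1=[0,1] f-->[1,0] g-->[0,1,0] h-->[1,0,0]
composite: (0 1; 0 0; 0 0)

Answer: (0 1; 0 0; 0 0)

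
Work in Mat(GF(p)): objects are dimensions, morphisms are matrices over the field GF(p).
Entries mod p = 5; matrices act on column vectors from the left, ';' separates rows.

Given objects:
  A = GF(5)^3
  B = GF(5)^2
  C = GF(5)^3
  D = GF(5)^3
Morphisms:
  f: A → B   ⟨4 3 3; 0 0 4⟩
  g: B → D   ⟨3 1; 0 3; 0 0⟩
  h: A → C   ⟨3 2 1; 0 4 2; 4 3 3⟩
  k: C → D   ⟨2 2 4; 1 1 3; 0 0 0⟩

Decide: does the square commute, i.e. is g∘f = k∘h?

Along f;g (path 1):
  e0=⟨1,0,0⟩ f→⟨4,0⟩ g→⟨2,0,0⟩
  e1=⟨0,1,0⟩ f→⟨3,0⟩ g→⟨4,0,0⟩
  e2=⟨0,0,1⟩ f→⟨3,4⟩ g→⟨3,2,0⟩
  composite₁ = ⟨2 4 3; 0 0 2; 0 0 0⟩
Along h;k (path 2):
  e0=⟨1,0,0⟩ h→⟨3,0,4⟩ k→⟨2,0,0⟩
  e1=⟨0,1,0⟩ h→⟨2,4,3⟩ k→⟨4,0,0⟩
  e2=⟨0,0,1⟩ h→⟨1,2,3⟩ k→⟨3,2,0⟩
  composite₂ = ⟨2 4 3; 0 0 2; 0 0 0⟩
Equal? equal; square commutes

Answer: COMMUTES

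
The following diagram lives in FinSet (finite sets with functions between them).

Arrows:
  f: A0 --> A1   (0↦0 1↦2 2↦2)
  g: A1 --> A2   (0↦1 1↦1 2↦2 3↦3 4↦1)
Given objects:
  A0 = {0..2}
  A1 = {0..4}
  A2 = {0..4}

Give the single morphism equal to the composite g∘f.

Answer: (0↦1 1↦2 2↦2)

Derivation:
  0 f-->0 g-->1
  1 f-->2 g-->2
  2 f-->2 g-->2
⟦path⟧: (0↦1 1↦2 2↦2)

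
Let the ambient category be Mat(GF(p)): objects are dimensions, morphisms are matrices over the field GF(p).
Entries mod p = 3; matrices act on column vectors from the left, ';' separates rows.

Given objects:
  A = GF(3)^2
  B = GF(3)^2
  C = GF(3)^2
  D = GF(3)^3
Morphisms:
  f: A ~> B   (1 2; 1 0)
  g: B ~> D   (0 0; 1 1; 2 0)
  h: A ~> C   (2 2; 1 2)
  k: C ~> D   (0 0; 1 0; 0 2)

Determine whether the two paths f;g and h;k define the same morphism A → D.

1) trace f;g:
  e0=(1,0) f~>(1,1) g~>(0,2,2)
  e1=(0,1) f~>(2,0) g~>(0,2,1)
  composite₁ = (0 0; 2 2; 2 1)
2) trace h;k:
  e0=(1,0) h~>(2,1) k~>(0,2,2)
  e1=(0,1) h~>(2,2) k~>(0,2,1)
  composite₂ = (0 0; 2 2; 2 1)
Equal? same morphism ✓

Answer: COMMUTES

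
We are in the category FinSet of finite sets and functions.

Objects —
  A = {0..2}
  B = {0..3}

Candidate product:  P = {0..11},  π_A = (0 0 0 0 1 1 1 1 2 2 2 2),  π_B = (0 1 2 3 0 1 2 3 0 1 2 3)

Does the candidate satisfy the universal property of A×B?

|A|·|B| = 3·4 = 12;  |P| = 12
Check the pairing map k ↦ (π_A(k), π_B(k)):
  0 : (0,0)
  1 : (0,1)
  2 : (0,2)
  3 : (0,3)
  4 : (1,0)
  5 : (1,1)
  6 : (1,2)
  7 : (1,3)
  8 : (2,0)
  9 : (2,1)
  10 : (2,2)
  11 : (2,3)
distinct pairs in image: 12 / 12 needed
  → bijection onto A×B; projections well-typed.

Answer: VALID PRODUCT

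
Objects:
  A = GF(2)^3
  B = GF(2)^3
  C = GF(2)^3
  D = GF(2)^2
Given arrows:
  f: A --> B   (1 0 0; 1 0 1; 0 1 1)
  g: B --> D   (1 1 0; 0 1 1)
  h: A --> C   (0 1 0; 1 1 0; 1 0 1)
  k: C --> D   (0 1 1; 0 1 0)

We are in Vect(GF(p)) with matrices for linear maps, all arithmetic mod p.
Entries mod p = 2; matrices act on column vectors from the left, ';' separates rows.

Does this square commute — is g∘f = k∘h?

Answer: DOES NOT COMMUTE

Derivation:
1) trace f;g:
  e0=⟨1,0,0⟩ f-->⟨1,1,0⟩ g-->⟨0,1⟩
  e1=⟨0,1,0⟩ f-->⟨0,0,1⟩ g-->⟨0,1⟩
  e2=⟨0,0,1⟩ f-->⟨0,1,1⟩ g-->⟨1,0⟩
  composite₁ = (0 0 1; 1 1 0)
2) trace h;k:
  e0=⟨1,0,0⟩ h-->⟨0,1,1⟩ k-->⟨0,1⟩
  e1=⟨0,1,0⟩ h-->⟨1,1,0⟩ k-->⟨1,1⟩
  e2=⟨0,0,1⟩ h-->⟨0,0,1⟩ k-->⟨1,0⟩
  composite₂ = (0 1 1; 1 1 0)
Equal? NO — does not commute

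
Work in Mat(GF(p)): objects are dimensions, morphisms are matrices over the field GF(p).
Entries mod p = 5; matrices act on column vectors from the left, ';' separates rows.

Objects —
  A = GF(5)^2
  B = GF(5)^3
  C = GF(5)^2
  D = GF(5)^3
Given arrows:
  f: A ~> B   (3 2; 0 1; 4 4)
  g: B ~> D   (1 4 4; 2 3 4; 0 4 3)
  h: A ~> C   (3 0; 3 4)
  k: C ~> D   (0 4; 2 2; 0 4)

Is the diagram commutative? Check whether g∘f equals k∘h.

Path 1 = f;g:
  e0=(1,0) f~>(3,0,4) g~>(4,2,2)
  e1=(0,1) f~>(2,1,4) g~>(2,3,1)
  result₁ = (4 2; 2 3; 2 1)
Path 2 = h;k:
  e0=(1,0) h~>(3,3) k~>(2,2,2)
  e1=(0,1) h~>(0,4) k~>(1,3,1)
  result₂ = (2 1; 2 3; 2 1)
Equal? distinct morphisms ✗

Answer: DOES NOT COMMUTE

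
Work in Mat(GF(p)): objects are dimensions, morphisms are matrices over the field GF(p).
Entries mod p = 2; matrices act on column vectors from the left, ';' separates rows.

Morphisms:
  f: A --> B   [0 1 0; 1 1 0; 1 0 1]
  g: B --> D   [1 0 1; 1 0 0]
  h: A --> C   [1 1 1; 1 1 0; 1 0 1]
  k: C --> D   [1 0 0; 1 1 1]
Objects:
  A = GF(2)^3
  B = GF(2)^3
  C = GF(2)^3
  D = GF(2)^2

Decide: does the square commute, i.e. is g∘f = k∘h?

Answer: DOES NOT COMMUTE

Derivation:
1) trace f;g:
  e0=⟨1,0,0⟩ f-->⟨0,1,1⟩ g-->⟨1,0⟩
  e1=⟨0,1,0⟩ f-->⟨1,1,0⟩ g-->⟨1,1⟩
  e2=⟨0,0,1⟩ f-->⟨0,0,1⟩ g-->⟨1,0⟩
  result₁ = [1 1 1; 0 1 0]
2) trace h;k:
  e0=⟨1,0,0⟩ h-->⟨1,1,1⟩ k-->⟨1,1⟩
  e1=⟨0,1,0⟩ h-->⟨1,1,0⟩ k-->⟨1,0⟩
  e2=⟨0,0,1⟩ h-->⟨1,0,1⟩ k-->⟨1,0⟩
  result₂ = [1 1 1; 1 0 0]
Equal? differ; not commutative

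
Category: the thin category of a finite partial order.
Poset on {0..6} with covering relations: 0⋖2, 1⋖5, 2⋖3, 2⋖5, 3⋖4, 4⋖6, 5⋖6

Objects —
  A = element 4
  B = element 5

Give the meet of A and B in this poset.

Answer: A∧B = 2

Work:
Lower bounds of A=4 and B=5: {0,2}
  0 ≤ 2
  2 ≤ 2
glb = 2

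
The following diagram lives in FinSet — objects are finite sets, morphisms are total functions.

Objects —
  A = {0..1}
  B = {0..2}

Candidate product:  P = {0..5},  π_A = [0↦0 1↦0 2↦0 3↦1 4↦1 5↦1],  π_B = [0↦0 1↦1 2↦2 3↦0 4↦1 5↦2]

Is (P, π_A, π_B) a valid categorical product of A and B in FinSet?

|A|·|B| = 2·3 = 6;  |P| = 6
Check the pairing map k ↦ (π_A(k), π_B(k)):
  0 ↦ (0,0)
  1 ↦ (0,1)
  2 ↦ (0,2)
  3 ↦ (1,0)
  4 ↦ (1,1)
  5 ↦ (1,2)
distinct pairs in image: 6 / 6 needed
  → bijection onto A×B; projections well-typed.

Answer: VALID PRODUCT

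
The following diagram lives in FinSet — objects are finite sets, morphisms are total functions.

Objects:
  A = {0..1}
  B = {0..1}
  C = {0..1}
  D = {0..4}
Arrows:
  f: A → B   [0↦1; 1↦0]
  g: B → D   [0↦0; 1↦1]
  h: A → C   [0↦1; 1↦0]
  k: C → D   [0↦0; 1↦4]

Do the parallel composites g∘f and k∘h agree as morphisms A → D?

Answer: DOES NOT COMMUTE

Trace:
Path 1 = f;g:
  0 f→1 g→1
  1 f→0 g→0
  composite₁ = [0↦1; 1↦0]
Path 2 = h;k:
  0 h→1 k→4
  1 h→0 k→0
  composite₂ = [0↦4; 1↦0]
Equal? distinct morphisms ✗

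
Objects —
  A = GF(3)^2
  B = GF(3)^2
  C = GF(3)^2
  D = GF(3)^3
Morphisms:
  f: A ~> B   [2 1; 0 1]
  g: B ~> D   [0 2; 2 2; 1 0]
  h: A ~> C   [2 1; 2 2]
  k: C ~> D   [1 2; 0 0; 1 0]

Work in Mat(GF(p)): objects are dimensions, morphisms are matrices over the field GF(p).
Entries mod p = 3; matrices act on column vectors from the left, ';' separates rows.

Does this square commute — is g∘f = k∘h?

Answer: DOES NOT COMMUTE

Work:
Along f;g (path 1):
  e0=(1,0) f~>(2,0) g~>(0,1,2)
  e1=(0,1) f~>(1,1) g~>(2,1,1)
  result₁ = [0 2; 1 1; 2 1]
Along h;k (path 2):
  e0=(1,0) h~>(2,2) k~>(0,0,2)
  e1=(0,1) h~>(1,2) k~>(2,0,1)
  result₂ = [0 2; 0 0; 2 1]
Equal? distinct morphisms ✗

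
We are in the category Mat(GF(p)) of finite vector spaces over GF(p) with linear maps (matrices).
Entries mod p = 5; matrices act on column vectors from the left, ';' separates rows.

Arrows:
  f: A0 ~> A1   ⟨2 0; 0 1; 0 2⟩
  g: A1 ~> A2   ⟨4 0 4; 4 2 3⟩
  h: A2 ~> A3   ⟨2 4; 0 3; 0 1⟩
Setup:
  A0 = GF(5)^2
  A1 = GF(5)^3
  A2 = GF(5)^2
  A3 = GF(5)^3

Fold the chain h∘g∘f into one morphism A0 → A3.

  e0=[1,0] f~>[2,0,0] g~>[3,3] h~>[3,4,3]
  e1=[0,1] f~>[0,1,2] g~>[3,3] h~>[3,4,3]
result: ⟨3 3; 4 4; 3 3⟩

Answer: ⟨3 3; 4 4; 3 3⟩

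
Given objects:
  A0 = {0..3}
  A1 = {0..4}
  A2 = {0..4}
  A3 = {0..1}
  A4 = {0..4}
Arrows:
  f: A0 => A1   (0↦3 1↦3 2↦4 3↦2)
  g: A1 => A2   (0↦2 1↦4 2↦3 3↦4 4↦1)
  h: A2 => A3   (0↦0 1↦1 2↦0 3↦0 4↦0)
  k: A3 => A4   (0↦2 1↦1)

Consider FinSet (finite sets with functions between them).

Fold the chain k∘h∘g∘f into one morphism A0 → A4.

Answer: (0↦2 1↦2 2↦1 3↦2)

Work:
  0 f=>3 g=>4 h=>0 k=>2
  1 f=>3 g=>4 h=>0 k=>2
  2 f=>4 g=>1 h=>1 k=>1
  3 f=>2 g=>3 h=>0 k=>2
result: (0↦2 1↦2 2↦1 3↦2)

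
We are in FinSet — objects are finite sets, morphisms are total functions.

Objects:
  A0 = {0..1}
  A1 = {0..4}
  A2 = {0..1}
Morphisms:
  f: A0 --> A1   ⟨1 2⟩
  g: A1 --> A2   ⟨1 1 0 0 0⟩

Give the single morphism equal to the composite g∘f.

  0 f-->1 g-->1
  1 f-->2 g-->0
⟦path⟧: ⟨1 0⟩

Answer: ⟨1 0⟩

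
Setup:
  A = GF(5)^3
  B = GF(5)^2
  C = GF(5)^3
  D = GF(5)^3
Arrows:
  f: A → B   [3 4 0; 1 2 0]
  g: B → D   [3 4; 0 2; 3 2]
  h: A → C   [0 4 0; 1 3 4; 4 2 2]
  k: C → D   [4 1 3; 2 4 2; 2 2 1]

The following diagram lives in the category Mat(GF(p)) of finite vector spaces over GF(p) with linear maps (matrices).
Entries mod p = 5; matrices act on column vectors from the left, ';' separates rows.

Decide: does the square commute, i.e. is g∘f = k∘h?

Answer: COMMUTES

Work:
Along f;g (path 1):
  e0=(1,0,0) f→(3,1) g→(3,2,1)
  e1=(0,1,0) f→(4,2) g→(0,4,1)
  e2=(0,0,1) f→(0,0) g→(0,0,0)
  composite₁ = [3 0 0; 2 4 0; 1 1 0]
Along h;k (path 2):
  e0=(1,0,0) h→(0,1,4) k→(3,2,1)
  e1=(0,1,0) h→(4,3,2) k→(0,4,1)
  e2=(0,0,1) h→(0,4,2) k→(0,0,0)
  composite₂ = [3 0 0; 2 4 0; 1 1 0]
Equal? YES — commutes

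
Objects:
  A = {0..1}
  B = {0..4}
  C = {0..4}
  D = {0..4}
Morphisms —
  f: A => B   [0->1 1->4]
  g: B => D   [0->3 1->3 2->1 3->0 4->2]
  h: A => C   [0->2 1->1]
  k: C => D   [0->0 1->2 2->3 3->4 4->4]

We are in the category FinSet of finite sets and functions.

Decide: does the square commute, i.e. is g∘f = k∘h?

1) trace f;g:
  0 f=>1 g=>3
  1 f=>4 g=>2
  composite₁ = [0->3 1->2]
2) trace h;k:
  0 h=>2 k=>3
  1 h=>1 k=>2
  composite₂ = [0->3 1->2]
Equal? YES — commutes

Answer: COMMUTES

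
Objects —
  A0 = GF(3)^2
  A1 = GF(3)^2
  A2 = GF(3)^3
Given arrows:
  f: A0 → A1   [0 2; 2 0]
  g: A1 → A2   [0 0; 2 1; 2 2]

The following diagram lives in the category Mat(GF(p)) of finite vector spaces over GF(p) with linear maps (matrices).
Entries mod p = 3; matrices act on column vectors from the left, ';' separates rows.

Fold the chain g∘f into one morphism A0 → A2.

  e0=⟨1,0⟩ f→⟨0,2⟩ g→⟨0,2,1⟩
  e1=⟨0,1⟩ f→⟨2,0⟩ g→⟨0,1,1⟩
⟦path⟧: [0 0; 2 1; 1 1]

Answer: [0 0; 2 1; 1 1]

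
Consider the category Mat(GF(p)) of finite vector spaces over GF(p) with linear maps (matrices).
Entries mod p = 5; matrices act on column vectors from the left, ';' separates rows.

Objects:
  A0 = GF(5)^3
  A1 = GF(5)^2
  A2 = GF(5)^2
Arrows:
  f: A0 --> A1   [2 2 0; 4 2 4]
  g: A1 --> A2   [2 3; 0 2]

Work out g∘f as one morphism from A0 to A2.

Answer: [1 0 2; 3 4 3]

Trace:
  e0=(1,0,0) f-->(2,4) g-->(1,3)
  e1=(0,1,0) f-->(2,2) g-->(0,4)
  e2=(0,0,1) f-->(0,4) g-->(2,3)
⟦path⟧: [1 0 2; 3 4 3]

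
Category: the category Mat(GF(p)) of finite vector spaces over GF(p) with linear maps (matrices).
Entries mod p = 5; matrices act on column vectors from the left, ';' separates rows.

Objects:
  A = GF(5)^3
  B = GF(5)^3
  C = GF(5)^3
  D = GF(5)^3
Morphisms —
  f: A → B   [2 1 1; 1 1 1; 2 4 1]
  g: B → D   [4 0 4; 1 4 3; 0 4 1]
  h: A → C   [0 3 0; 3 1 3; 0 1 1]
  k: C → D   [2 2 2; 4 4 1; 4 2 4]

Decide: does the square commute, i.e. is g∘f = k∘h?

Path 1 = f;g:
  e0=(1,0,0) f→(2,1,2) g→(1,2,1)
  e1=(0,1,0) f→(1,1,4) g→(0,2,3)
  e2=(0,0,1) f→(1,1,1) g→(3,3,0)
  composite₁ = [1 0 3; 2 2 3; 1 3 0]
Path 2 = h;k:
  e0=(1,0,0) h→(0,3,0) k→(1,2,1)
  e1=(0,1,0) h→(3,1,1) k→(0,2,3)
  e2=(0,0,1) h→(0,3,1) k→(3,3,0)
  composite₂ = [1 0 3; 2 2 3; 1 3 0]
Equal? YES — commutes

Answer: COMMUTES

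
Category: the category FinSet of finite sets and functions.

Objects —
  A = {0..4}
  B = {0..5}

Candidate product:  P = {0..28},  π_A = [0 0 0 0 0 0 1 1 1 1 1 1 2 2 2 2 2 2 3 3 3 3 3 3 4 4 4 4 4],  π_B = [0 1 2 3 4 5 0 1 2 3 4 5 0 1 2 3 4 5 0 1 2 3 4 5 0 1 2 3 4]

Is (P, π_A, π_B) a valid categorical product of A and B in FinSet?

|A|·|B| = 5·6 = 30;  |P| = 29
  → cardinalities differ; no bijection possible.

Answer: NOT A VALID PRODUCT — |P|=29 ≠ |A|·|B|=30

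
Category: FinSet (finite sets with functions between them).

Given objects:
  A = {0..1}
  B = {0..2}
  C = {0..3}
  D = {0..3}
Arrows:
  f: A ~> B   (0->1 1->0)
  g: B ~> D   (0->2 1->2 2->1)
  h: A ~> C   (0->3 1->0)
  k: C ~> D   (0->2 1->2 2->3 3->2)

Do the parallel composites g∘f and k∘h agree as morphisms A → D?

Path 1 = f;g:
  0 f~>1 g~>2
  1 f~>0 g~>2
  composite₁ = (0->2 1->2)
Path 2 = h;k:
  0 h~>3 k~>2
  1 h~>0 k~>2
  composite₂ = (0->2 1->2)
Equal? YES — commutes

Answer: COMMUTES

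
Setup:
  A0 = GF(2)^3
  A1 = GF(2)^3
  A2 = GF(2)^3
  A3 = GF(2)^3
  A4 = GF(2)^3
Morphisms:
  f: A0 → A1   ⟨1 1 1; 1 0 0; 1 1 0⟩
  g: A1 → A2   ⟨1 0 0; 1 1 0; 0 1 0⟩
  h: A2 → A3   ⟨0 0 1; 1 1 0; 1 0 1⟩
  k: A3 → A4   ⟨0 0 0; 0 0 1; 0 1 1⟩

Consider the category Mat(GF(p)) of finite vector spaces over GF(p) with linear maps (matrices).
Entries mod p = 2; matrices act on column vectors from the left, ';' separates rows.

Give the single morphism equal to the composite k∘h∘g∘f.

Answer: ⟨0 0 0; 0 1 1; 1 1 1⟩

Trace:
  e0=(1,0,0) f→(1,1,1) g→(1,0,1) h→(1,1,0) k→(0,0,1)
  e1=(0,1,0) f→(1,0,1) g→(1,1,0) h→(0,0,1) k→(0,1,1)
  e2=(0,0,1) f→(1,0,0) g→(1,1,0) h→(0,0,1) k→(0,1,1)
⟦path⟧: ⟨0 0 0; 0 1 1; 1 1 1⟩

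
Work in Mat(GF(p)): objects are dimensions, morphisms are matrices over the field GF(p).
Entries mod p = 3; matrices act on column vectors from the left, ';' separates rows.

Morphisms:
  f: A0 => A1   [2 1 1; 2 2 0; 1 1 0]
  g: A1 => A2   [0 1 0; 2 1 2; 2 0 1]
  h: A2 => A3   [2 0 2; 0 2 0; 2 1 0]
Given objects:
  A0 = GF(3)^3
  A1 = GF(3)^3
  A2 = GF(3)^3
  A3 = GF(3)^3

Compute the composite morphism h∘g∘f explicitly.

Answer: [2 1 1; 1 0 1; 0 1 2]

Trace:
  e0=[1,0,0] f=>[2,2,1] g=>[2,2,2] h=>[2,1,0]
  e1=[0,1,0] f=>[1,2,1] g=>[2,0,0] h=>[1,0,1]
  e2=[0,0,1] f=>[1,0,0] g=>[0,2,2] h=>[1,1,2]
result: [2 1 1; 1 0 1; 0 1 2]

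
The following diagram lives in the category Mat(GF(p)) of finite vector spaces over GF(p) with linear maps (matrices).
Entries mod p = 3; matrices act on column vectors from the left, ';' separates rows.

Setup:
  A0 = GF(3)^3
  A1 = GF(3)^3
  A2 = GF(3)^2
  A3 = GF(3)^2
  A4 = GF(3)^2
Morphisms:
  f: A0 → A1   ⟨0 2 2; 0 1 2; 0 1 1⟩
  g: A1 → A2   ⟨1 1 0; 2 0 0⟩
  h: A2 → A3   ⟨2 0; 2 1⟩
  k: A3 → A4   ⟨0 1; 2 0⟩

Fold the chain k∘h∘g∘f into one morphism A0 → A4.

Answer: ⟨0 1 0; 0 0 1⟩

Derivation:
  e0=(1,0,0) f→(0,0,0) g→(0,0) h→(0,0) k→(0,0)
  e1=(0,1,0) f→(2,1,1) g→(0,1) h→(0,1) k→(1,0)
  e2=(0,0,1) f→(2,2,1) g→(1,1) h→(2,0) k→(0,1)
composite: ⟨0 1 0; 0 0 1⟩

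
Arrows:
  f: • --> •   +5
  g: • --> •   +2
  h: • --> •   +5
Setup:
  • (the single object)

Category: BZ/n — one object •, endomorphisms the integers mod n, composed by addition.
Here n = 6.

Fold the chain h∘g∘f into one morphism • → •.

  0 +5≡5 +2≡1 +5≡0  (mod 6)
composite: +0

Answer: +0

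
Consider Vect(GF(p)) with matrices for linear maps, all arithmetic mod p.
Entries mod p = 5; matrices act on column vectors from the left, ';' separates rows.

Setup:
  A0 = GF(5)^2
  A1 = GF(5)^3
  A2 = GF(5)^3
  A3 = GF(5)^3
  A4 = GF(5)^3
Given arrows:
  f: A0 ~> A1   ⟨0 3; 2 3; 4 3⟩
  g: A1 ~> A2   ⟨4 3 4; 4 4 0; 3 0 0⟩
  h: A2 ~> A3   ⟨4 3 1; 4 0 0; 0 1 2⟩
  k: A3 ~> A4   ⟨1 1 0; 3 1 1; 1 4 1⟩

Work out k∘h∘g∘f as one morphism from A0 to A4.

Answer: ⟨0 0; 2 3; 2 3⟩

Derivation:
  e0=⟨1,0⟩ f~>⟨0,2,4⟩ g~>⟨2,3,0⟩ h~>⟨2,3,3⟩ k~>⟨0,2,2⟩
  e1=⟨0,1⟩ f~>⟨3,3,3⟩ g~>⟨3,4,4⟩ h~>⟨3,2,2⟩ k~>⟨0,3,3⟩
result: ⟨0 0; 2 3; 2 3⟩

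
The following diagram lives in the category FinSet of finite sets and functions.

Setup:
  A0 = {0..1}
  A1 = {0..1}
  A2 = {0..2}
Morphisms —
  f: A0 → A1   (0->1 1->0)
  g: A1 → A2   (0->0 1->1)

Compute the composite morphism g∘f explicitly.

  0 f→1 g→1
  1 f→0 g→0
⟦path⟧: (0->1 1->0)

Answer: (0->1 1->0)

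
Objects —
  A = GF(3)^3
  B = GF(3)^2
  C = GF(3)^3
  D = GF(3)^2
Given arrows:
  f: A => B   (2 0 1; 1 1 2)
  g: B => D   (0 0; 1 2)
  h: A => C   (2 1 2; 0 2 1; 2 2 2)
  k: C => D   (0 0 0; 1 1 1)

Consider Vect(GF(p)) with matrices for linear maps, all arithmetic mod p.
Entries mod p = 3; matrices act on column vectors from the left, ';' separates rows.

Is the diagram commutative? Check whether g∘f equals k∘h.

Answer: COMMUTES

Work:
1) trace f;g:
  e0=⟨1,0,0⟩ f=>⟨2,1⟩ g=>⟨0,1⟩
  e1=⟨0,1,0⟩ f=>⟨0,1⟩ g=>⟨0,2⟩
  e2=⟨0,0,1⟩ f=>⟨1,2⟩ g=>⟨0,2⟩
  result₁ = (0 0 0; 1 2 2)
2) trace h;k:
  e0=⟨1,0,0⟩ h=>⟨2,0,2⟩ k=>⟨0,1⟩
  e1=⟨0,1,0⟩ h=>⟨1,2,2⟩ k=>⟨0,2⟩
  e2=⟨0,0,1⟩ h=>⟨2,1,2⟩ k=>⟨0,2⟩
  result₂ = (0 0 0; 1 2 2)
Equal? YES — commutes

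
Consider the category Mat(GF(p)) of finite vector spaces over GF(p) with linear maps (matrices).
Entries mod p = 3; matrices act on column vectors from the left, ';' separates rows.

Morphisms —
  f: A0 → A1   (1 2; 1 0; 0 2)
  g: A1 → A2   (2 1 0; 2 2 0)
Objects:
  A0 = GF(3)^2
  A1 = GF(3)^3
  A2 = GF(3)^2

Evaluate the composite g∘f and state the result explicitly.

  e0=[1,0] f→[1,1,0] g→[0,1]
  e1=[0,1] f→[2,0,2] g→[1,1]
⟦path⟧: (0 1; 1 1)

Answer: (0 1; 1 1)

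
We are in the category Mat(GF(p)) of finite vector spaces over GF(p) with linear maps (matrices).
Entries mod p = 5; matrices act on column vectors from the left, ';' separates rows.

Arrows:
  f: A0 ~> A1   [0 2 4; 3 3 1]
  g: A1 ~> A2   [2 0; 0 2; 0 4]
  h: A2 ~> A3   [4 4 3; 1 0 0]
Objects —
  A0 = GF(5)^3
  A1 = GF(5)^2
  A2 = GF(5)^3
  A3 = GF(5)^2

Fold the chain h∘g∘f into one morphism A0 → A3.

Answer: [0 1 2; 0 4 3]

Work:
  e0=⟨1,0,0⟩ f~>⟨0,3⟩ g~>⟨0,1,2⟩ h~>⟨0,0⟩
  e1=⟨0,1,0⟩ f~>⟨2,3⟩ g~>⟨4,1,2⟩ h~>⟨1,4⟩
  e2=⟨0,0,1⟩ f~>⟨4,1⟩ g~>⟨3,2,4⟩ h~>⟨2,3⟩
⟦path⟧: [0 1 2; 0 4 3]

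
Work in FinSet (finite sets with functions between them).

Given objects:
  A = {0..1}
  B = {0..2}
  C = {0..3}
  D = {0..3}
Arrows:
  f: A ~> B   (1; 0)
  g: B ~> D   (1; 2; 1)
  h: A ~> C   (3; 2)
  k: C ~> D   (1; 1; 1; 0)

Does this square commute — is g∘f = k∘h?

Answer: DOES NOT COMMUTE

Trace:
Along f;g (path 1):
  0 f~>1 g~>2
  1 f~>0 g~>1
  ⟦path⟧₁ = (2; 1)
Along h;k (path 2):
  0 h~>3 k~>0
  1 h~>2 k~>1
  ⟦path⟧₂ = (0; 1)
Equal? differ; not commutative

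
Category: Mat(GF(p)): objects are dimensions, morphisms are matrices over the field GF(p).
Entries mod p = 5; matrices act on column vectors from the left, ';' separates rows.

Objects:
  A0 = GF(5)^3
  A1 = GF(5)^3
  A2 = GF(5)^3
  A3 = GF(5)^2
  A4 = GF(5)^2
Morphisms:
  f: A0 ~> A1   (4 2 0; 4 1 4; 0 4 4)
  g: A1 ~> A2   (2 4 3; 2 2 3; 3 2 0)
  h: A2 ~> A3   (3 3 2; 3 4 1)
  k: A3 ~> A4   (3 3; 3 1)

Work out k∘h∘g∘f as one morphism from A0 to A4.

Answer: (3 0 1; 1 0 2)

Trace:
  e0=⟨1,0,0⟩ f~>⟨4,4,0⟩ g~>⟨4,1,0⟩ h~>⟨0,1⟩ k~>⟨3,1⟩
  e1=⟨0,1,0⟩ f~>⟨2,1,4⟩ g~>⟨0,3,3⟩ h~>⟨0,0⟩ k~>⟨0,0⟩
  e2=⟨0,0,1⟩ f~>⟨0,4,4⟩ g~>⟨3,0,3⟩ h~>⟨0,2⟩ k~>⟨1,2⟩
composite: (3 0 1; 1 0 2)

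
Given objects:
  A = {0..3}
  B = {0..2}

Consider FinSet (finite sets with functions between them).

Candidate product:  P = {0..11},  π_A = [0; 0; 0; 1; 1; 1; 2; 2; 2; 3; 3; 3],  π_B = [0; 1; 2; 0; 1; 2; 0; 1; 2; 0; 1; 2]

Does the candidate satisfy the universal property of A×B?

|A|·|B| = 4·3 = 12;  |P| = 12
Check the pairing map k ↦ (π_A(k), π_B(k)):
  0 -> (0,0)
  1 -> (0,1)
  2 -> (0,2)
  3 -> (1,0)
  4 -> (1,1)
  5 -> (1,2)
  6 -> (2,0)
  7 -> (2,1)
  8 -> (2,2)
  9 -> (3,0)
  10 -> (3,1)
  11 -> (3,2)
distinct pairs in image: 12 / 12 needed
  → bijection onto A×B; projections well-typed.

Answer: VALID PRODUCT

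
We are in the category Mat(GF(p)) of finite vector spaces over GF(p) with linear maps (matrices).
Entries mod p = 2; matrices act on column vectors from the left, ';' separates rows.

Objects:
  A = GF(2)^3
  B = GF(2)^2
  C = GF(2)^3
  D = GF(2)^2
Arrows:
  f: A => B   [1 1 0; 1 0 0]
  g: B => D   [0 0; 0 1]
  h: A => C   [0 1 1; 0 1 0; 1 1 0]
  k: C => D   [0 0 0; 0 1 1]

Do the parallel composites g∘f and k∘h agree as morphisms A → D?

Along f;g (path 1):
  e0=[1,0,0] f=>[1,1] g=>[0,1]
  e1=[0,1,0] f=>[1,0] g=>[0,0]
  e2=[0,0,1] f=>[0,0] g=>[0,0]
  composite₁ = [0 0 0; 1 0 0]
Along h;k (path 2):
  e0=[1,0,0] h=>[0,0,1] k=>[0,1]
  e1=[0,1,0] h=>[1,1,1] k=>[0,0]
  e2=[0,0,1] h=>[1,0,0] k=>[0,0]
  composite₂ = [0 0 0; 1 0 0]
Equal? equal; square commutes

Answer: COMMUTES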